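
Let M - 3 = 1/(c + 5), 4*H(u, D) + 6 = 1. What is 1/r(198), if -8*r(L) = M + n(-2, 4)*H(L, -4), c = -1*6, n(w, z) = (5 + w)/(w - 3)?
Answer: -32/11 ≈ -2.9091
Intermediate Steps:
H(u, D) = -5/4 (H(u, D) = -3/2 + (¼)*1 = -3/2 + ¼ = -5/4)
n(w, z) = (5 + w)/(-3 + w)
c = -6
M = 2 (M = 3 + 1/(-6 + 5) = 3 + 1/(-1) = 3 - 1 = 2)
r(L) = -11/32 (r(L) = -(2 + ((5 - 2)/(-3 - 2))*(-5/4))/8 = -(2 + (3/(-5))*(-5/4))/8 = -(2 - ⅕*3*(-5/4))/8 = -(2 - ⅗*(-5/4))/8 = -(2 + ¾)/8 = -⅛*11/4 = -11/32)
1/r(198) = 1/(-11/32) = -32/11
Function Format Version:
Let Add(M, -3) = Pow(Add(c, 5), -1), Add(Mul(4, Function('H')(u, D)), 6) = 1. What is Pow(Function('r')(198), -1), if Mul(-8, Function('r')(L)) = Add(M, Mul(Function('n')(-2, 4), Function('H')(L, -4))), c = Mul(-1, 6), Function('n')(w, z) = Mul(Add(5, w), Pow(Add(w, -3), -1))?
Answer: Rational(-32, 11) ≈ -2.9091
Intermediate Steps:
Function('H')(u, D) = Rational(-5, 4) (Function('H')(u, D) = Add(Rational(-3, 2), Mul(Rational(1, 4), 1)) = Add(Rational(-3, 2), Rational(1, 4)) = Rational(-5, 4))
Function('n')(w, z) = Mul(Pow(Add(-3, w), -1), Add(5, w)) (Function('n')(w, z) = Mul(Add(5, w), Pow(Add(-3, w), -1)) = Mul(Pow(Add(-3, w), -1), Add(5, w)))
c = -6
M = 2 (M = Add(3, Pow(Add(-6, 5), -1)) = Add(3, Pow(-1, -1)) = Add(3, -1) = 2)
Function('r')(L) = Rational(-11, 32) (Function('r')(L) = Mul(Rational(-1, 8), Add(2, Mul(Mul(Pow(Add(-3, -2), -1), Add(5, -2)), Rational(-5, 4)))) = Mul(Rational(-1, 8), Add(2, Mul(Mul(Pow(-5, -1), 3), Rational(-5, 4)))) = Mul(Rational(-1, 8), Add(2, Mul(Mul(Rational(-1, 5), 3), Rational(-5, 4)))) = Mul(Rational(-1, 8), Add(2, Mul(Rational(-3, 5), Rational(-5, 4)))) = Mul(Rational(-1, 8), Add(2, Rational(3, 4))) = Mul(Rational(-1, 8), Rational(11, 4)) = Rational(-11, 32))
Pow(Function('r')(198), -1) = Pow(Rational(-11, 32), -1) = Rational(-32, 11)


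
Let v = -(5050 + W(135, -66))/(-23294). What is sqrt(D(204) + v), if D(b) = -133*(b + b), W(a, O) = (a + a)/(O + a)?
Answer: 4*I*sqrt(243373847513299)/267881 ≈ 232.95*I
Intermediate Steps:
W(a, O) = 2*a/(O + a) (W(a, O) = (2*a)/(O + a) = 2*a/(O + a))
D(b) = -266*b
v = 58120/267881 (v = -(5050 + 2*135/(-66 + 135))/(-23294) = -(5050 + 2*135/69)*(-1/23294) = -(5050 + 2*135*(1/69))*(-1/23294) = -(5050 + 90/23)*(-1/23294) = -1*116240/23*(-1/23294) = -116240/23*(-1/23294) = 58120/267881 ≈ 0.21696)
sqrt(D(204) + v) = sqrt(-266*204 + 58120/267881) = sqrt(-54264 + 58120/267881) = sqrt(-14536236464/267881) = 4*I*sqrt(243373847513299)/267881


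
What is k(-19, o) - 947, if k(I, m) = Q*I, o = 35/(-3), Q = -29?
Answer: -396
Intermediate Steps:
o = -35/3 (o = 35*(-⅓) = -35/3 ≈ -11.667)
k(I, m) = -29*I
k(-19, o) - 947 = -29*(-19) - 947 = 551 - 947 = -396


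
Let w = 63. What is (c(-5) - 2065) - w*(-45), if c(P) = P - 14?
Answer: 751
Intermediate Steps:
c(P) = -14 + P
(c(-5) - 2065) - w*(-45) = ((-14 - 5) - 2065) - 63*(-45) = (-19 - 2065) - 1*(-2835) = -2084 + 2835 = 751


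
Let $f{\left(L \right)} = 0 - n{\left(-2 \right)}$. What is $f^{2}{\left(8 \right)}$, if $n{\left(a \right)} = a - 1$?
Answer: $9$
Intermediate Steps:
$n{\left(a \right)} = -1 + a$
$f{\left(L \right)} = 3$ ($f{\left(L \right)} = 0 - \left(-1 - 2\right) = 0 - -3 = 0 + 3 = 3$)
$f^{2}{\left(8 \right)} = 3^{2} = 9$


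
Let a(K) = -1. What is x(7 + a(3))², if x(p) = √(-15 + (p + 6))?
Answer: -3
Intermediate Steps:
x(p) = √(-9 + p) (x(p) = √(-15 + (6 + p)) = √(-9 + p))
x(7 + a(3))² = (√(-9 + (7 - 1)))² = (√(-9 + 6))² = (√(-3))² = (I*√3)² = -3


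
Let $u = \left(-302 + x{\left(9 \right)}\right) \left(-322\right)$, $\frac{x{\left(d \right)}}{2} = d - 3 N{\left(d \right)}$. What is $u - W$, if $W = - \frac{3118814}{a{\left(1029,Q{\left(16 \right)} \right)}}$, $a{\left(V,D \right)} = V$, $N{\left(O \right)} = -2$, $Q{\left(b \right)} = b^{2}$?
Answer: $\frac{93242750}{1029} \approx 90615.0$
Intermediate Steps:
$W = - \frac{3118814}{1029} \approx -3030.9$
$x{\left(d \right)} = 12 + 2 d$ ($x{\left(d \right)} = 2 \left(d - -6\right) = 2 \left(d + 6\right) = 2 \left(6 + d\right) = 12 + 2 d$)
$u = 87584$ ($u = \left(-302 + \left(12 + 2 \cdot 9\right)\right) \left(-322\right) = \left(-302 + \left(12 + 18\right)\right) \left(-322\right) = \left(-302 + 30\right) \left(-322\right) = \left(-272\right) \left(-322\right) = 87584$)
$u - W = 87584 - - \frac{3118814}{1029} = 87584 + \frac{3118814}{1029} = \frac{93242750}{1029}$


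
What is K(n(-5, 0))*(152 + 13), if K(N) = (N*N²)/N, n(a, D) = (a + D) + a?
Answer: 16500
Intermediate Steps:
n(a, D) = D + 2*a (n(a, D) = (D + a) + a = D + 2*a)
K(N) = N² (K(N) = N³/N = N²)
K(n(-5, 0))*(152 + 13) = (0 + 2*(-5))²*(152 + 13) = (0 - 10)²*165 = (-10)²*165 = 100*165 = 16500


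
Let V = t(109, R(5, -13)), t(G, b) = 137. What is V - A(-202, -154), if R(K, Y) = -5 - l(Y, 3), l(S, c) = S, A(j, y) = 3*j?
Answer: 743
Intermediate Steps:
R(K, Y) = -5 - Y
V = 137
V - A(-202, -154) = 137 - 3*(-202) = 137 - 1*(-606) = 137 + 606 = 743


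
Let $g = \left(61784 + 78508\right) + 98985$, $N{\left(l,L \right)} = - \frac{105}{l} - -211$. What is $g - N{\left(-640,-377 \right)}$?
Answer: $\frac{30600427}{128} \approx 2.3907 \cdot 10^{5}$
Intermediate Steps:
$N{\left(l,L \right)} = 211 - \frac{105}{l}$ ($N{\left(l,L \right)} = - \frac{105}{l} + 211 = 211 - \frac{105}{l}$)
$g = 239277$ ($g = 140292 + 98985 = 239277$)
$g - N{\left(-640,-377 \right)} = 239277 - \left(211 - \frac{105}{-640}\right) = 239277 - \left(211 - - \frac{21}{128}\right) = 239277 - \left(211 + \frac{21}{128}\right) = 239277 - \frac{27029}{128} = \frac{30600427}{128}$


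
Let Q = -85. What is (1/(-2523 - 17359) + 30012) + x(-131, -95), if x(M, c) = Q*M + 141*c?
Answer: 551765263/19882 ≈ 27752.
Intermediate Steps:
x(M, c) = -85*M + 141*c
(1/(-2523 - 17359) + 30012) + x(-131, -95) = (1/(-2523 - 17359) + 30012) + (-85*(-131) + 141*(-95)) = (1/(-19882) + 30012) + (11135 - 13395) = (-1/19882 + 30012) - 2260 = 596698583/19882 - 2260 = 551765263/19882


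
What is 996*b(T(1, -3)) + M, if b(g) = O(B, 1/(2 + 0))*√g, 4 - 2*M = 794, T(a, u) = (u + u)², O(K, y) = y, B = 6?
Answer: 2593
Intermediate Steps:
T(a, u) = 4*u² (T(a, u) = (2*u)² = 4*u²)
M = -395 (M = 2 - ½*794 = 2 - 397 = -395)
b(g) = √g/2 (b(g) = √g/(2 + 0) = √g/2)
996*b(T(1, -3)) + M = 996*(√(4*(-3)²)/2) - 395 = 996*(√(4*9)/2) - 395 = 996*(√36/2) - 395 = 996*((½)*6) - 395 = 996*3 - 395 = 2988 - 395 = 2593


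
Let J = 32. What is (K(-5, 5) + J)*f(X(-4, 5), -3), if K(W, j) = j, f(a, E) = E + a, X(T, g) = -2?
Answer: -185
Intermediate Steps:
(K(-5, 5) + J)*f(X(-4, 5), -3) = (5 + 32)*(-3 - 2) = 37*(-5) = -185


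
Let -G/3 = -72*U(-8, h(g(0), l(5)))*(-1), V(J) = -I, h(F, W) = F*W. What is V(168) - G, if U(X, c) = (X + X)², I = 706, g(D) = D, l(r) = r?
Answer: 54590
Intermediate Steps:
U(X, c) = 4*X² (U(X, c) = (2*X)² = 4*X²)
V(J) = -706 (V(J) = -1*706 = -706)
G = -55296 (G = -3*(-288*(-8)²)*(-1) = -3*(-288*64)*(-1) = -3*(-72*256)*(-1) = -(-55296)*(-1) = -3*18432 = -55296)
V(168) - G = -706 - 1*(-55296) = -706 + 55296 = 54590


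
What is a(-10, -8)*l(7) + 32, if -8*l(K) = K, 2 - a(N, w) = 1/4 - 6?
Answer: 807/32 ≈ 25.219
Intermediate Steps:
a(N, w) = 31/4 (a(N, w) = 2 - (1/4 - 6) = 2 - 1*(-23/4) = 2 + 23/4 = 31/4)
l(K) = -K/8
a(-10, -8)*l(7) + 32 = 31*(-1/8*7)/4 + 32 = (31/4)*(-7/8) + 32 = -217/32 + 32 = 807/32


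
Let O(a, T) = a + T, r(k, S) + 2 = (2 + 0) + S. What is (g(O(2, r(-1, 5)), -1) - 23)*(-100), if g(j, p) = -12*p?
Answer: 1100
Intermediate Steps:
r(k, S) = S (r(k, S) = -2 + ((2 + 0) + S) = -2 + (2 + S) = S)
O(a, T) = T + a
(g(O(2, r(-1, 5)), -1) - 23)*(-100) = (-12*(-1) - 23)*(-100) = (12 - 23)*(-100) = -11*(-100) = 1100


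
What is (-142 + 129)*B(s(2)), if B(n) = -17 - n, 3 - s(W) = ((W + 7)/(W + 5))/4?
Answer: 7163/28 ≈ 255.82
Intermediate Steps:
s(W) = 3 - (7 + W)/(4*(5 + W)) (s(W) = 3 - (W + 7)/(W + 5)/4 = 3 - (7 + W)/(5 + W)/4 = 3 - (7 + W)/(4*(5 + W)))
(-142 + 129)*B(s(2)) = (-142 + 129)*(-17 - (53 + 11*2)/(4*(5 + 2))) = -13*(-17 - (53 + 22)/(4*7)) = -13*(-17 - 75/(4*7)) = -13*(-17 - 1*75/28) = -13*(-17 - 75/28) = -13*(-551/28) = 7163/28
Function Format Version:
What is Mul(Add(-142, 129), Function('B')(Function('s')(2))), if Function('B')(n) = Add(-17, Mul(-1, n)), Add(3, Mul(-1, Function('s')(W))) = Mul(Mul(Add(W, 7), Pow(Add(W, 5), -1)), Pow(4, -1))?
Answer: Rational(7163, 28) ≈ 255.82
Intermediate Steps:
Function('s')(W) = Add(3, Mul(Rational(-1, 4), Pow(Add(5, W), -1), Add(7, W))) (Function('s')(W) = Add(3, Mul(-1, Mul(Mul(Add(W, 7), Pow(Add(W, 5), -1)), Pow(4, -1)))) = Add(3, Mul(-1, Mul(Mul(Add(7, W), Pow(Add(5, W), -1)), Rational(1, 4)))) = Add(3, Mul(-1, Mul(Mul(Pow(Add(5, W), -1), Add(7, W)), Rational(1, 4)))) = Add(3, Mul(-1, Mul(Rational(1, 4), Pow(Add(5, W), -1), Add(7, W)))) = Add(3, Mul(Rational(-1, 4), Pow(Add(5, W), -1), Add(7, W))))
Mul(Add(-142, 129), Function('B')(Function('s')(2))) = Mul(Add(-142, 129), Add(-17, Mul(-1, Mul(Rational(1, 4), Pow(Add(5, 2), -1), Add(53, Mul(11, 2)))))) = Mul(-13, Add(-17, Mul(-1, Mul(Rational(1, 4), Pow(7, -1), Add(53, 22))))) = Mul(-13, Add(-17, Mul(-1, Mul(Rational(1, 4), Rational(1, 7), 75)))) = Mul(-13, Add(-17, Mul(-1, Rational(75, 28)))) = Mul(-13, Add(-17, Rational(-75, 28))) = Mul(-13, Rational(-551, 28)) = Rational(7163, 28)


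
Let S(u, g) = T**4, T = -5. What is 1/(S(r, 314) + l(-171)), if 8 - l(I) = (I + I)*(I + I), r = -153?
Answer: -1/116331 ≈ -8.5962e-6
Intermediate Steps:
S(u, g) = 625 (S(u, g) = (-5)**4 = 625)
l(I) = 8 - 4*I**2 (l(I) = 8 - (I + I)*(I + I) = 8 - 2*I*2*I = 8 - 4*I**2)
1/(S(r, 314) + l(-171)) = 1/(625 + (8 - 4*(-171)**2)) = 1/(625 + (8 - 4*29241)) = 1/(625 + (8 - 116964)) = 1/(625 - 116956) = 1/(-116331) = -1/116331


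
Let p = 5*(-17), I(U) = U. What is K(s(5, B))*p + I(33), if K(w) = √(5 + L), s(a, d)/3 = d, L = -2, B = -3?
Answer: 33 - 85*√3 ≈ -114.22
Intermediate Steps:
s(a, d) = 3*d
K(w) = √3 (K(w) = √(5 - 2) = √3)
p = -85
K(s(5, B))*p + I(33) = √3*(-85) + 33 = -85*√3 + 33 = 33 - 85*√3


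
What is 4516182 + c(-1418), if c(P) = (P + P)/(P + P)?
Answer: 4516183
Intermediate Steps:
c(P) = 1 (c(P) = (2*P)/((2*P)) = (2*P)*(1/(2*P)) = 1)
4516182 + c(-1418) = 4516182 + 1 = 4516183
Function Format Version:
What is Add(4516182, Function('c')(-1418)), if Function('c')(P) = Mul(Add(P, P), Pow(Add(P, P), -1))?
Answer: 4516183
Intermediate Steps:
Function('c')(P) = 1 (Function('c')(P) = Mul(Mul(2, P), Pow(Mul(2, P), -1)) = Mul(Mul(2, P), Mul(Rational(1, 2), Pow(P, -1))) = 1)
Add(4516182, Function('c')(-1418)) = Add(4516182, 1) = 4516183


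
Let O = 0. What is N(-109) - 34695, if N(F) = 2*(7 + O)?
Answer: -34681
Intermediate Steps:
N(F) = 14 (N(F) = 2*(7 + 0) = 2*7 = 14)
N(-109) - 34695 = 14 - 34695 = -34681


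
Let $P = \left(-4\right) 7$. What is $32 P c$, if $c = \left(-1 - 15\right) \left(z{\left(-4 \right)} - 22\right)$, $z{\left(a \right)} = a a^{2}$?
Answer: $-1232896$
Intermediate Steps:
$P = -28$
$z{\left(a \right)} = a^{3}$
$c = 1376$ ($c = \left(-1 - 15\right) \left(\left(-4\right)^{3} - 22\right) = \left(-1 - 15\right) \left(-64 - 22\right) = \left(-1 - 15\right) \left(-86\right) = \left(-16\right) \left(-86\right) = 1376$)
$32 P c = 32 \left(-28\right) 1376 = \left(-896\right) 1376 = -1232896$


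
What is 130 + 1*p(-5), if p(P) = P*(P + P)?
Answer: 180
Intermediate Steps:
p(P) = 2*P**2 (p(P) = P*(2*P) = 2*P**2)
130 + 1*p(-5) = 130 + 1*(2*(-5)**2) = 130 + 1*(2*25) = 130 + 1*50 = 130 + 50 = 180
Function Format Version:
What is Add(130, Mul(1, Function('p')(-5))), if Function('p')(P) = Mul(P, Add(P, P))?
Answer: 180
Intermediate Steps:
Function('p')(P) = Mul(2, Pow(P, 2)) (Function('p')(P) = Mul(P, Mul(2, P)) = Mul(2, Pow(P, 2)))
Add(130, Mul(1, Function('p')(-5))) = Add(130, Mul(1, Mul(2, Pow(-5, 2)))) = Add(130, Mul(1, Mul(2, 25))) = Add(130, Mul(1, 50)) = Add(130, 50) = 180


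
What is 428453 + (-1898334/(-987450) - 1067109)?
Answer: -105106494811/164575 ≈ -6.3865e+5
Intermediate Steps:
428453 + (-1898334/(-987450) - 1067109) = 428453 + (-1898334*(-1/987450) - 1067109) = 428453 + (316389/164575 - 1067109) = 428453 - 175619147286/164575 = -105106494811/164575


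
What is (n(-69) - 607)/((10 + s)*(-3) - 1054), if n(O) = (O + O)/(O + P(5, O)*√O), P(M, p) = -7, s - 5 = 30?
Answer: 35744/70151 + 7*I*√69/70151 ≈ 0.50953 + 0.00082887*I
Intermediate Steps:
s = 35 (s = 5 + 30 = 35)
n(O) = 2*O/(O - 7*√O) (n(O) = (O + O)/(O - 7*√O) = (2*O)/(O - 7*√O) = 2*O/(O - 7*√O))
(n(-69) - 607)/((10 + s)*(-3) - 1054) = (2*(-69)/(-69 - 7*I*√69) - 607)/((10 + 35)*(-3) - 1054) = (2*(-69)/(-69 - 7*I*√69) - 607)/(45*(-3) - 1054) = (2*(-69)/(-69 - 7*I*√69) - 607)/(-135 - 1054) = (-138/(-69 - 7*I*√69) - 607)/(-1189) = (-607 - 138/(-69 - 7*I*√69))*(-1/1189) = 607/1189 + 138/(1189*(-69 - 7*I*√69))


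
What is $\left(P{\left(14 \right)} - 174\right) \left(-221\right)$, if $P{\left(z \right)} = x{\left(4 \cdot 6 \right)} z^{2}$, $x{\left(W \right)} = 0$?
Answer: $38454$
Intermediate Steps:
$P{\left(z \right)} = 0$ ($P{\left(z \right)} = 0 z^{2} = 0$)
$\left(P{\left(14 \right)} - 174\right) \left(-221\right) = \left(0 - 174\right) \left(-221\right) = \left(-174\right) \left(-221\right) = 38454$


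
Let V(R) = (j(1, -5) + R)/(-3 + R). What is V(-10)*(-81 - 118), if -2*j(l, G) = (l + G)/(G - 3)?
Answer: -8159/52 ≈ -156.90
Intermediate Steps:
j(l, G) = -(G + l)/(2*(-3 + G)) (j(l, G) = -(l + G)/(2*(G - 3)) = -(G + l)/(2*(-3 + G)))
V(R) = (-¼ + R)/(-3 + R) (V(R) = ((-1*(-5) - 1*1)/(2*(-3 - 5)) + R)/(-3 + R) = ((½)*(5 - 1)/(-8) + R)/(-3 + R) = ((½)*(-⅛)*4 + R)/(-3 + R) = (-¼ + R)/(-3 + R))
V(-10)*(-81 - 118) = ((-¼ - 10)/(-3 - 10))*(-81 - 118) = (-41/4/(-13))*(-199) = -1/13*(-41/4)*(-199) = (41/52)*(-199) = -8159/52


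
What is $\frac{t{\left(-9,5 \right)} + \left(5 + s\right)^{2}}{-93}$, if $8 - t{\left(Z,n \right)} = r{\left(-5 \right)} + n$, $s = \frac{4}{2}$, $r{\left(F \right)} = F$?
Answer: $- \frac{19}{31} \approx -0.6129$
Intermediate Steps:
$s = 2$ ($s = 4 \cdot \frac{1}{2} = 2$)
$t{\left(Z,n \right)} = 13 - n$ ($t{\left(Z,n \right)} = 8 - \left(-5 + n\right) = 13 - n$)
$\frac{t{\left(-9,5 \right)} + \left(5 + s\right)^{2}}{-93} = \frac{\left(13 - 5\right) + \left(5 + 2\right)^{2}}{-93} = \left(\left(13 - 5\right) + 7^{2}\right) \left(- \frac{1}{93}\right) = \left(8 + 49\right) \left(- \frac{1}{93}\right) = 57 \left(- \frac{1}{93}\right) = - \frac{19}{31}$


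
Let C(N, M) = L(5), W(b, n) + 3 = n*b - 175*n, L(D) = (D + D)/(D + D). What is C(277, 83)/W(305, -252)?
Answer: -1/32763 ≈ -3.0522e-5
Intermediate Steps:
L(D) = 1 (L(D) = (2*D)/((2*D)) = (2*D)*(1/(2*D)) = 1)
W(b, n) = -3 - 175*n + b*n (W(b, n) = -3 + (n*b - 175*n) = -3 + (b*n - 175*n) = -3 + (-175*n + b*n) = -3 - 175*n + b*n)
C(N, M) = 1
C(277, 83)/W(305, -252) = 1/(-3 - 175*(-252) + 305*(-252)) = 1/(-3 + 44100 - 76860) = 1/(-32763) = 1*(-1/32763) = -1/32763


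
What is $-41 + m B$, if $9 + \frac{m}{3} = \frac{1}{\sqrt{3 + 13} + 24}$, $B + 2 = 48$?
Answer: $- \frac{17893}{14} \approx -1278.1$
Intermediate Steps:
$B = 46$ ($B = -2 + 48 = 46$)
$m = - \frac{753}{28}$ ($m = -27 + \frac{3}{\sqrt{3 + 13} + 24} = -27 + \frac{3}{\sqrt{16} + 24} = -27 + \frac{3}{4 + 24} = -27 + \frac{3}{28} = - \frac{753}{28} \approx -26.893$)
$-41 + m B = -41 - \frac{17319}{14} = - \frac{17893}{14}$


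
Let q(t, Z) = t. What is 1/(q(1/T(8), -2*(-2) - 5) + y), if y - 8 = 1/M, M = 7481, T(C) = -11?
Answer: 82291/650858 ≈ 0.12643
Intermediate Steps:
y = 59849/7481 (y = 8 + 1/7481 = 59849/7481 ≈ 8.0001)
1/(q(1/T(8), -2*(-2) - 5) + y) = 1/(1/(-11) + 59849/7481) = 1/(-1/11 + 59849/7481) = 1/(650858/82291) = 82291/650858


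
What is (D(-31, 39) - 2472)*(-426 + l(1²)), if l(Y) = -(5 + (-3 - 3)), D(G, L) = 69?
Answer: 1021275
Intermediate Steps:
l(Y) = 1 (l(Y) = -(5 - 6) = -1*(-1) = 1)
(D(-31, 39) - 2472)*(-426 + l(1²)) = (69 - 2472)*(-426 + 1) = -2403*(-425) = 1021275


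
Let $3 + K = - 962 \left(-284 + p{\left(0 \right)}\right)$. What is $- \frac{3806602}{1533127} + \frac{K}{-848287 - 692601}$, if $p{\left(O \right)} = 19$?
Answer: $- \frac{6256382809305}{2362376996776} \approx -2.6483$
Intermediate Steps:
$K = 254927$ ($K = -3 - 962 \left(-284 + 19\right) = -3 - -254930 = -3 + 254930 = 254927$)
$- \frac{3806602}{1533127} + \frac{K}{-848287 - 692601} = - \frac{3806602}{1533127} + \frac{254927}{-848287 - 692601} = \left(-3806602\right) \frac{1}{1533127} + \frac{254927}{-848287 - 692601} = - \frac{3806602}{1533127} + \frac{254927}{-1540888} = - \frac{3806602}{1533127} + 254927 \left(- \frac{1}{1540888}\right) = - \frac{3806602}{1533127} - \frac{254927}{1540888} = - \frac{6256382809305}{2362376996776}$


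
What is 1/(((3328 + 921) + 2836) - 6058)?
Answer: 1/1027 ≈ 0.00097371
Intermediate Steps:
1/(((3328 + 921) + 2836) - 6058) = 1/((4249 + 2836) - 6058) = 1/(7085 - 6058) = 1/1027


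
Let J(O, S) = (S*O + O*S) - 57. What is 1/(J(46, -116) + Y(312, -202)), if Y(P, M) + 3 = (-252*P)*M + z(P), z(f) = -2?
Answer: 1/15871314 ≈ 6.3007e-8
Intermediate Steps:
J(O, S) = -57 + 2*O*S (J(O, S) = (O*S + O*S) - 57 = 2*O*S - 57 = -57 + 2*O*S)
Y(P, M) = -5 - 252*M*P (Y(P, M) = -3 + ((-252*P)*M - 2) = -3 + (-252*M*P - 2) = -3 + (-2 - 252*M*P) = -5 - 252*M*P)
1/(J(46, -116) + Y(312, -202)) = 1/((-57 + 2*46*(-116)) + (-5 - 252*(-202)*312)) = 1/((-57 - 10672) + (-5 + 15882048)) = 1/(-10729 + 15882043) = 1/15871314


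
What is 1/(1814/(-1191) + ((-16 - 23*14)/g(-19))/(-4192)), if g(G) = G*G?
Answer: -901177296/1372372705 ≈ -0.65666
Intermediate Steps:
g(G) = G²
1/(1814/(-1191) + ((-16 - 23*14)/g(-19))/(-4192)) = 1/(1814/(-1191) + ((-16 - 23*14)/((-19)²))/(-4192)) = 1/(1814*(-1/1191) + ((-16 - 322)/361)*(-1/4192)) = 1/(-1814/1191 - 338*1/361*(-1/4192)) = 1/(-1814/1191 - 338/361*(-1/4192)) = 1/(-1814/1191 + 169/756656) = 1/(-1372372705/901177296) = -901177296/1372372705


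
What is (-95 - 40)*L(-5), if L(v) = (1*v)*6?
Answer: 4050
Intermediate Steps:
L(v) = 6*v (L(v) = v*6 = 6*v)
(-95 - 40)*L(-5) = (-95 - 40)*(6*(-5)) = -135*(-30) = 4050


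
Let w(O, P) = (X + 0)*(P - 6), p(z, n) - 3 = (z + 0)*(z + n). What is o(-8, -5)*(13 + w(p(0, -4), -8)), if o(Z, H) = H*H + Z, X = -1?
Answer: 459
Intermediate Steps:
o(Z, H) = Z + H**2 (o(Z, H) = H**2 + Z = Z + H**2)
p(z, n) = 3 + z*(n + z) (p(z, n) = 3 + (z + 0)*(z + n) = 3 + z*(n + z))
w(O, P) = 6 - P (w(O, P) = (-1 + 0)*(P - 6) = -(-6 + P) = 6 - P)
o(-8, -5)*(13 + w(p(0, -4), -8)) = (-8 + (-5)**2)*(13 + (6 - 1*(-8))) = (-8 + 25)*(13 + (6 + 8)) = 17*(13 + 14) = 17*27 = 459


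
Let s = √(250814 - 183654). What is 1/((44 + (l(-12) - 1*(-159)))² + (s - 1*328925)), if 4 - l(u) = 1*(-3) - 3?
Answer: -70889/20100984494 - √16790/40201968988 ≈ -3.5299e-6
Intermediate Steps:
l(u) = 10 (l(u) = 4 - (1*(-3) - 3) = 4 - (-3 - 3) = 4 - 1*(-6) = 4 + 6 = 10)
s = 2*√16790 (s = √67160 = 2*√16790 ≈ 259.15)
1/((44 + (l(-12) - 1*(-159)))² + (s - 1*328925)) = 1/((44 + (10 - 1*(-159)))² + (2*√16790 - 1*328925)) = 1/((44 + (10 + 159))² + (2*√16790 - 328925)) = 1/((44 + 169)² + (-328925 + 2*√16790)) = 1/(213² + (-328925 + 2*√16790)) = 1/(45369 + (-328925 + 2*√16790)) = 1/(-283556 + 2*√16790)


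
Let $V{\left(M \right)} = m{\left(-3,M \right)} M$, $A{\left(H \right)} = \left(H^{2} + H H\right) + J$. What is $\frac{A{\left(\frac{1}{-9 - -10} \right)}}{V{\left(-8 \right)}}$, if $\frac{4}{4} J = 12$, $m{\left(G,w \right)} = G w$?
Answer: $- \frac{7}{96} \approx -0.072917$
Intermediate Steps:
$J = 12$
$A{\left(H \right)} = 12 + 2 H^{2}$ ($A{\left(H \right)} = \left(H^{2} + H H\right) + 12 = \left(H^{2} + H^{2}\right) + 12 = 2 H^{2} + 12 = 12 + 2 H^{2}$)
$V{\left(M \right)} = - 3 M^{2}$ ($V{\left(M \right)} = - 3 M M = - 3 M^{2}$)
$\frac{A{\left(\frac{1}{-9 - -10} \right)}}{V{\left(-8 \right)}} = \frac{12 + 2 \left(\frac{1}{-9 - -10}\right)^{2}}{\left(-3\right) \left(-8\right)^{2}} = \frac{12 + 2 \left(\frac{1}{-9 + 10}\right)^{2}}{\left(-3\right) 64} = \frac{12 + 2 \left(1^{-1}\right)^{2}}{-192} = \left(12 + 2 \cdot 1^{2}\right) \left(- \frac{1}{192}\right) = \left(12 + 2 \cdot 1\right) \left(- \frac{1}{192}\right) = \left(12 + 2\right) \left(- \frac{1}{192}\right) = 14 \left(- \frac{1}{192}\right) = - \frac{7}{96}$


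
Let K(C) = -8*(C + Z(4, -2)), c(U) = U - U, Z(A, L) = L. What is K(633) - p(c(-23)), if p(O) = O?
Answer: -5048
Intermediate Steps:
c(U) = 0
K(C) = 16 - 8*C (K(C) = -8*(C - 2) = -8*(-2 + C) = 16 - 8*C)
K(633) - p(c(-23)) = (16 - 8*633) - 1*0 = (16 - 5064) + 0 = -5048 + 0 = -5048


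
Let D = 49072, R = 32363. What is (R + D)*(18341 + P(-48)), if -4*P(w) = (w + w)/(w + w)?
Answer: 5974315905/4 ≈ 1.4936e+9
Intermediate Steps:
P(w) = -¼ (P(w) = -(w + w)/(4*(w + w)) = -2*w/(4*(2*w)) = -2*w*1/(2*w)/4 = -¼*1 = -¼)
(R + D)*(18341 + P(-48)) = (32363 + 49072)*(18341 - ¼) = 81435*(73363/4) = 5974315905/4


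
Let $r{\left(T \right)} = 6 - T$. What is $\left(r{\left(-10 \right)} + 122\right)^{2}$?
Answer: $19044$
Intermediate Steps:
$\left(r{\left(-10 \right)} + 122\right)^{2} = \left(\left(6 - -10\right) + 122\right)^{2} = \left(\left(6 + 10\right) + 122\right)^{2} = \left(16 + 122\right)^{2} = 138^{2} = 19044$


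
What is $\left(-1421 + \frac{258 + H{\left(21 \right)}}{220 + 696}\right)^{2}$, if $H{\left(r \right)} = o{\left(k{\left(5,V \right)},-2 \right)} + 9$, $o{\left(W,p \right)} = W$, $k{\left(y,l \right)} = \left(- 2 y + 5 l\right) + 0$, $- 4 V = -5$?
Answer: $\frac{27097136551081}{13424896} \approx 2.0184 \cdot 10^{6}$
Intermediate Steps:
$V = \frac{5}{4}$ ($V = \left(- \frac{1}{4}\right) \left(-5\right) = \frac{5}{4} \approx 1.25$)
$k{\left(y,l \right)} = - 2 y + 5 l$
$H{\left(r \right)} = \frac{21}{4}$ ($H{\left(r \right)} = \left(\left(-2\right) 5 + 5 \cdot \frac{5}{4}\right) + 9 = \left(-10 + \frac{25}{4}\right) + 9 = - \frac{15}{4} + 9 = \frac{21}{4}$)
$\left(-1421 + \frac{258 + H{\left(21 \right)}}{220 + 696}\right)^{2} = \left(-1421 + \frac{258 + \frac{21}{4}}{220 + 696}\right)^{2} = \left(-1421 + \frac{1053}{4 \cdot 916}\right)^{2} = \left(-1421 + \frac{1053}{4} \cdot \frac{1}{916}\right)^{2} = \left(-1421 + \frac{1053}{3664}\right)^{2} = \left(- \frac{5205491}{3664}\right)^{2} = \frac{27097136551081}{13424896}$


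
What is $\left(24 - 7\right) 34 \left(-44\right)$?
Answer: $-25432$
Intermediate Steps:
$\left(24 - 7\right) 34 \left(-44\right) = 17 \cdot 34 \left(-44\right) = 578 \left(-44\right) = -25432$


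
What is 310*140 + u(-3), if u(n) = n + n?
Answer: 43394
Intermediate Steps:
u(n) = 2*n
310*140 + u(-3) = 310*140 + 2*(-3) = 43400 - 6 = 43394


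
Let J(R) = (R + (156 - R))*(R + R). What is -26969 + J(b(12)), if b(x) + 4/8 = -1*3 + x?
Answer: -24317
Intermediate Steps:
b(x) = -7/2 + x (b(x) = -½ + (-1*3 + x) = -½ + (-3 + x) = -7/2 + x)
J(R) = 312*R (J(R) = 156*(2*R) = 312*R)
-26969 + J(b(12)) = -26969 + 312*(-7/2 + 12) = -26969 + 312*(17/2) = -26969 + 2652 = -24317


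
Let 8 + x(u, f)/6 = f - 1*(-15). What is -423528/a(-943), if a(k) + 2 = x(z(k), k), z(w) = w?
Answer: 211764/2809 ≈ 75.388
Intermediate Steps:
x(u, f) = 42 + 6*f (x(u, f) = -48 + 6*(f - 1*(-15)) = -48 + 6*(f + 15) = -48 + 6*(15 + f) = -48 + (90 + 6*f) = 42 + 6*f)
a(k) = 40 + 6*k (a(k) = -2 + (42 + 6*k) = 40 + 6*k)
-423528/a(-943) = -423528/(40 + 6*(-943)) = -423528/(40 - 5658) = -423528/(-5618) = -423528*(-1/5618) = 211764/2809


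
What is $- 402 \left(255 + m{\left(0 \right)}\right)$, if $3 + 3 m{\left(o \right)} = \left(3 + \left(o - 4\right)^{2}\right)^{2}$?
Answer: $-150482$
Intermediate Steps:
$m{\left(o \right)} = -1 + \frac{\left(3 + \left(-4 + o\right)^{2}\right)^{2}}{3}$ ($m{\left(o \right)} = -1 + \frac{\left(3 + \left(o - 4\right)^{2}\right)^{2}}{3} = -1 + \frac{\left(3 + \left(-4 + o\right)^{2}\right)^{2}}{3}$)
$- 402 \left(255 + m{\left(0 \right)}\right) = - 402 \left(255 - \left(1 - \frac{\left(3 + \left(-4 + 0\right)^{2}\right)^{2}}{3}\right)\right) = - 402 \left(255 - \left(1 - \frac{\left(3 + \left(-4\right)^{2}\right)^{2}}{3}\right)\right) = - 402 \left(255 - \left(1 - \frac{\left(3 + 16\right)^{2}}{3}\right)\right) = - 402 \left(255 - \left(1 - \frac{19^{2}}{3}\right)\right) = - 402 \left(255 + \left(-1 + \frac{1}{3} \cdot 361\right)\right) = - 402 \left(255 + \left(-1 + \frac{361}{3}\right)\right) = - 402 \left(255 + \frac{358}{3}\right) = \left(-402\right) \frac{1123}{3} = -150482$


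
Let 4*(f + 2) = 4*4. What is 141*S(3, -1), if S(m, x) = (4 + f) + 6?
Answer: 1692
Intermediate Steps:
f = 2 (f = -2 + (4*4)/4 = -2 + (1/4)*16 = -2 + 4 = 2)
S(m, x) = 12 (S(m, x) = (4 + 2) + 6 = 6 + 6 = 12)
141*S(3, -1) = 141*12 = 1692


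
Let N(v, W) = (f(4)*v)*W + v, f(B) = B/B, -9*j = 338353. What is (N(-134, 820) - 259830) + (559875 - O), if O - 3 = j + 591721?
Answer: -3276884/9 ≈ -3.6410e+5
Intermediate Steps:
j = -338353/9 (j = -⅑*338353 = -338353/9 ≈ -37595.)
O = 4987163/9 (O = 3 + (-338353/9 + 591721) = 3 + 4987136/9 = 4987163/9 ≈ 5.5413e+5)
f(B) = 1
N(v, W) = v + W*v (N(v, W) = (1*v)*W + v = v*W + v = W*v + v = v + W*v)
(N(-134, 820) - 259830) + (559875 - O) = (-134*(1 + 820) - 259830) + (559875 - 1*4987163/9) = (-134*821 - 259830) + (559875 - 4987163/9) = (-110014 - 259830) + 51712/9 = -369844 + 51712/9 = -3276884/9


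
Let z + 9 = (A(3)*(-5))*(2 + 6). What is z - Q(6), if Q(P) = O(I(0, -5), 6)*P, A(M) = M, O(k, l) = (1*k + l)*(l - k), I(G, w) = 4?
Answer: -249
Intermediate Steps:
O(k, l) = (k + l)*(l - k)
Q(P) = 20*P (Q(P) = (6² - 1*4²)*P = (36 - 1*16)*P = (36 - 16)*P = 20*P)
z = -129 (z = -9 + (3*(-5))*(2 + 6) = -9 - 15*8 = -9 - 120 = -129)
z - Q(6) = -129 - 20*6 = -129 - 1*120 = -129 - 120 = -249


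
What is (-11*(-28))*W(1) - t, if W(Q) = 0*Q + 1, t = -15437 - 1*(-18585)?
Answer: -2840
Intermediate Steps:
t = 3148 (t = -15437 + 18585 = 3148)
W(Q) = 1 (W(Q) = 0 + 1 = 1)
(-11*(-28))*W(1) - t = -11*(-28)*1 - 1*3148 = 308*1 - 3148 = 308 - 3148 = -2840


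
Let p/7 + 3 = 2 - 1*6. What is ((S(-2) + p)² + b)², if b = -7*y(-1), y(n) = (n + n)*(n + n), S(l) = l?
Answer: 6620329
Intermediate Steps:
y(n) = 4*n² (y(n) = (2*n)*(2*n) = 4*n²)
p = -49 (p = -21 + 7*(2 - 1*6) = -21 + 7*(2 - 6) = -21 + 7*(-4) = -21 - 28 = -49)
b = -28 (b = -28*(-1)² = -28 ≈ -28.000)
((S(-2) + p)² + b)² = ((-2 - 49)² - 28)² = ((-51)² - 28)² = (2601 - 28)² = 2573² = 6620329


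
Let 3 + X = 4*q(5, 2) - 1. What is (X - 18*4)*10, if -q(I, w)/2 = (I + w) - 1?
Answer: -1240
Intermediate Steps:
q(I, w) = 2 - 2*I - 2*w (q(I, w) = -2*((I + w) - 1) = -2*(-1 + I + w) = 2 - 2*I - 2*w)
X = -52 (X = -3 + (4*(2 - 2*5 - 2*2) - 1) = -3 + (4*(2 - 10 - 4) - 1) = -3 + (4*(-12) - 1) = -3 + (-48 - 1) = -3 - 49 = -52)
(X - 18*4)*10 = (-52 - 18*4)*10 = (-52 - 72)*10 = -124*10 = -1240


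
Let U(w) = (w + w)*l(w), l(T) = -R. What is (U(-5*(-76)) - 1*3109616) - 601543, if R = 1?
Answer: -3711919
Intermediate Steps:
l(T) = -1 (l(T) = -1*1 = -1)
U(w) = -2*w (U(w) = (w + w)*(-1) = (2*w)*(-1) = -2*w)
(U(-5*(-76)) - 1*3109616) - 601543 = (-(-10)*(-76) - 1*3109616) - 601543 = (-2*380 - 3109616) - 601543 = (-760 - 3109616) - 601543 = -3110376 - 601543 = -3711919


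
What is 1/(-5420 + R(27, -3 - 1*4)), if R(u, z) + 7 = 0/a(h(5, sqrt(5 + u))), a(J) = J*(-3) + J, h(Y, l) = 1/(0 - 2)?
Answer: -1/5427 ≈ -0.00018426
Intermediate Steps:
h(Y, l) = -1/2 (h(Y, l) = 1/(-2) = -1/2)
a(J) = -2*J (a(J) = -3*J + J = -2*J)
R(u, z) = -7 (R(u, z) = -7 + 0/((-2*(-1/2))) = -7 + 0/1 = -7 + 0*1 = -7 + 0 = -7)
1/(-5420 + R(27, -3 - 1*4)) = 1/(-5420 - 7) = 1/(-5427) = -1/5427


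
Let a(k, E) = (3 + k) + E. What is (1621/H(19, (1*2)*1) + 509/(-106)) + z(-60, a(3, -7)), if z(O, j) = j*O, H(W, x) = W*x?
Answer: 98541/1007 ≈ 97.856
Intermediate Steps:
a(k, E) = 3 + E + k
z(O, j) = O*j
(1621/H(19, (1*2)*1) + 509/(-106)) + z(-60, a(3, -7)) = (1621/((19*((1*2)*1))) + 509/(-106)) - 60*(3 - 7 + 3) = (1621/((19*(2*1))) + 509*(-1/106)) - 60*(-1) = (1621/((19*2)) - 509/106) + 60 = (1621/38 - 509/106) + 60 = 38121/1007 + 60 = 98541/1007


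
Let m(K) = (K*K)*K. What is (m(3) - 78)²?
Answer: 2601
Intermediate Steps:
m(K) = K³ (m(K) = K²*K = K³)
(m(3) - 78)² = (3³ - 78)² = (27 - 78)² = (-51)² = 2601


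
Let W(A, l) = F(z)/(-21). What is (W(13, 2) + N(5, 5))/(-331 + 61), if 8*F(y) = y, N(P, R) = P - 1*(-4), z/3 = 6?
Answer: -83/2520 ≈ -0.032937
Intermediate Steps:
z = 18 (z = 3*6 = 18)
N(P, R) = 4 + P (N(P, R) = P + 4 = 4 + P)
F(y) = y/8
W(A, l) = -3/28 (W(A, l) = ((⅛)*18)/(-21) = (9/4)*(-1/21) = -3/28)
(W(13, 2) + N(5, 5))/(-331 + 61) = (-3/28 + (4 + 5))/(-331 + 61) = (-3/28 + 9)/(-270) = (249/28)*(-1/270) = -83/2520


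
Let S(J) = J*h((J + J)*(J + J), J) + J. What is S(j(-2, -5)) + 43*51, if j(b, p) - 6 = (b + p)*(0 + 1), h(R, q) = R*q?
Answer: 2196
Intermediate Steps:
j(b, p) = 6 + b + p (j(b, p) = 6 + (b + p)*(0 + 1) = 6 + (b + p)*1 = 6 + (b + p) = 6 + b + p)
S(J) = J + 4*J⁴ (S(J) = J*(((J + J)*(J + J))*J) + J = J*(((2*J)*(2*J))*J) + J = J*((4*J²)*J) + J = J*(4*J³) + J = 4*J⁴ + J = J + 4*J⁴)
S(j(-2, -5)) + 43*51 = ((6 - 2 - 5) + 4*(6 - 2 - 5)⁴) + 43*51 = (-1 + 4*(-1)⁴) + 2193 = (-1 + 4*1) + 2193 = (-1 + 4) + 2193 = 3 + 2193 = 2196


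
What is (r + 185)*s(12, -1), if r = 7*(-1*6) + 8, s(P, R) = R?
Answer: -151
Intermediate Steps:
r = -34 (r = 7*(-6) + 8 = -42 + 8 = -34)
(r + 185)*s(12, -1) = (-34 + 185)*(-1) = 151*(-1) = -151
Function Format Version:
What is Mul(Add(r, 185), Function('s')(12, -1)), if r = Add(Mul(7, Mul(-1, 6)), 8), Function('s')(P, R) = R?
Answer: -151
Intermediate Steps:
r = -34 (r = Add(Mul(7, -6), 8) = Add(-42, 8) = -34)
Mul(Add(r, 185), Function('s')(12, -1)) = Mul(Add(-34, 185), -1) = Mul(151, -1) = -151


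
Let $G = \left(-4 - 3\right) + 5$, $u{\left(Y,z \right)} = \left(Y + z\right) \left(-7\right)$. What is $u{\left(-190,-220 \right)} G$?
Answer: $-5740$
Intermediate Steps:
$u{\left(Y,z \right)} = - 7 Y - 7 z$
$G = -2$ ($G = -7 + 5 = -2$)
$u{\left(-190,-220 \right)} G = \left(\left(-7\right) \left(-190\right) - -1540\right) \left(-2\right) = \left(1330 + 1540\right) \left(-2\right) = 2870 \left(-2\right) = -5740$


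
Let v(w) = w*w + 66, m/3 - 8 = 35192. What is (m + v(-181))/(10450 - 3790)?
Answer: 138427/6660 ≈ 20.785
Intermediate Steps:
m = 105600 (m = 24 + 3*35192 = 24 + 105576 = 105600)
v(w) = 66 + w² (v(w) = w² + 66 = 66 + w²)
(m + v(-181))/(10450 - 3790) = (105600 + (66 + (-181)²))/(10450 - 3790) = (105600 + (66 + 32761))/6660 = (105600 + 32827)*(1/6660) = 138427*(1/6660) = 138427/6660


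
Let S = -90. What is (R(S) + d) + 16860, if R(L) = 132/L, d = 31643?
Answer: 727523/15 ≈ 48502.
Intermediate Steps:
(R(S) + d) + 16860 = (132/(-90) + 31643) + 16860 = (132*(-1/90) + 31643) + 16860 = (-22/15 + 31643) + 16860 = 474623/15 + 16860 = 727523/15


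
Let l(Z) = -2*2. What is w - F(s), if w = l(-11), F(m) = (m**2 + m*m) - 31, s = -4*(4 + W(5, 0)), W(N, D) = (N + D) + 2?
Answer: -3845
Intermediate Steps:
W(N, D) = 2 + D + N (W(N, D) = (D + N) + 2 = 2 + D + N)
l(Z) = -4
s = -44 (s = -4*(4 + (2 + 0 + 5)) = -4*(4 + 7) = -4*11 = -44)
F(m) = -31 + 2*m**2 (F(m) = (m**2 + m**2) - 31 = 2*m**2 - 31 = -31 + 2*m**2)
w = -4
w - F(s) = -4 - (-31 + 2*(-44)**2) = -4 - (-31 + 2*1936) = -4 - (-31 + 3872) = -4 - 1*3841 = -4 - 3841 = -3845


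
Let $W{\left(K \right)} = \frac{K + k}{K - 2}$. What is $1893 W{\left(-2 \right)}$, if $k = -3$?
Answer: $\frac{9465}{4} \approx 2366.3$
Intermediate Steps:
$W{\left(K \right)} = \frac{-3 + K}{-2 + K}$ ($W{\left(K \right)} = \frac{K - 3}{K - 2} = \frac{-3 + K}{-2 + K}$)
$1893 W{\left(-2 \right)} = 1893 \frac{-3 - 2}{-2 - 2} = 1893 \frac{1}{-4} \left(-5\right) = 1893 \left(\left(- \frac{1}{4}\right) \left(-5\right)\right) = 1893 \cdot \frac{5}{4} = \frac{9465}{4}$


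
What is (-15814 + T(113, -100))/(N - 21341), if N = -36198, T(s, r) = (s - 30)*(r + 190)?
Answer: 8344/57539 ≈ 0.14501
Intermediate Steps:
T(s, r) = (-30 + s)*(190 + r)
(-15814 + T(113, -100))/(N - 21341) = (-15814 + (-5700 - 30*(-100) + 190*113 - 100*113))/(-36198 - 21341) = (-15814 + (-5700 + 3000 + 21470 - 11300))/(-57539) = (-15814 + 7470)*(-1/57539) = -8344*(-1/57539) = 8344/57539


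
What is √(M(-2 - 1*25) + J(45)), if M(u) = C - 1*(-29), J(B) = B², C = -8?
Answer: √2046 ≈ 45.233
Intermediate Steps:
M(u) = 21 (M(u) = -8 - 1*(-29) = -8 + 29 = 21)
√(M(-2 - 1*25) + J(45)) = √(21 + 45²) = √(21 + 2025) = √2046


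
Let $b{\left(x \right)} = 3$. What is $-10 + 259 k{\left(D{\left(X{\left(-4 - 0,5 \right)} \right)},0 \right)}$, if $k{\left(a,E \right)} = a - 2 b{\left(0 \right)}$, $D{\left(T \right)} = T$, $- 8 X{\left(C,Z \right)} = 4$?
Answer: $- \frac{3387}{2} \approx -1693.5$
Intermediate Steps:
$X{\left(C,Z \right)} = - \frac{1}{2}$ ($X{\left(C,Z \right)} = \left(- \frac{1}{8}\right) 4 = - \frac{1}{2}$)
$k{\left(a,E \right)} = -6 + a$ ($k{\left(a,E \right)} = a - 6 = -6 + a$)
$-10 + 259 k{\left(D{\left(X{\left(-4 - 0,5 \right)} \right)},0 \right)} = -10 + 259 \left(-6 - \frac{1}{2}\right) = -10 + 259 \left(- \frac{13}{2}\right) = -10 - \frac{3367}{2} = - \frac{3387}{2}$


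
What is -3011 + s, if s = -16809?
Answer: -19820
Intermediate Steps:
-3011 + s = -3011 - 16809 = -19820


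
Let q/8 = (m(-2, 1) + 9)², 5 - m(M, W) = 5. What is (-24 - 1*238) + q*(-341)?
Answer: -221230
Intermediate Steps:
m(M, W) = 0 (m(M, W) = 5 - 1*5 = 5 - 5 = 0)
q = 648 (q = 8*(0 + 9)² = 8*9² = 8*81 = 648)
(-24 - 1*238) + q*(-341) = (-24 - 1*238) + 648*(-341) = (-24 - 238) - 220968 = -262 - 220968 = -221230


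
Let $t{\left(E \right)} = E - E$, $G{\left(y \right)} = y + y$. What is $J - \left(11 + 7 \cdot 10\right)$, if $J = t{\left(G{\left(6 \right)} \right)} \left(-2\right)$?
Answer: $-81$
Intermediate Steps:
$G{\left(y \right)} = 2 y$
$t{\left(E \right)} = 0$
$J = 0$ ($J = 0 \left(-2\right) = 0$)
$J - \left(11 + 7 \cdot 10\right) = 0 - \left(11 + 7 \cdot 10\right) = 0 - \left(11 + 70\right) = 0 - 81 = -81$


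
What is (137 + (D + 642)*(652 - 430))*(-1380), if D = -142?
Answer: -153369060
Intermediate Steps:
(137 + (D + 642)*(652 - 430))*(-1380) = (137 + (-142 + 642)*(652 - 430))*(-1380) = (137 + 500*222)*(-1380) = (137 + 111000)*(-1380) = 111137*(-1380) = -153369060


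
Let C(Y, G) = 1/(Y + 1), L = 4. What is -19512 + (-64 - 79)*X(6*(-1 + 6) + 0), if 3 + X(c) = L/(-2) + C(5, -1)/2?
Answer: -225707/12 ≈ -18809.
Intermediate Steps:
C(Y, G) = 1/(1 + Y)
X(c) = -59/12 (X(c) = -3 + (4/(-2) + 1/((1 + 5)*2)) = -3 + (4*(-½) + (½)/6) = -3 + (-2 + (⅙)*(½)) = -3 + (-2 + 1/12) = -3 - 23/12 = -59/12)
-19512 + (-64 - 79)*X(6*(-1 + 6) + 0) = -19512 + (-64 - 79)*(-59/12) = -19512 - 143*(-59/12) = -19512 + 8437/12 = -225707/12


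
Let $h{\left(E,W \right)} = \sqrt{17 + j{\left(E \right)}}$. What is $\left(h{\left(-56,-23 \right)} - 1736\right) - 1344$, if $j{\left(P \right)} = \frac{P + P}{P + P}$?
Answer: $-3080 + 3 \sqrt{2} \approx -3075.8$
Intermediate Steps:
$j{\left(P \right)} = 1$ ($j{\left(P \right)} = \frac{2 P}{2 P} = 2 P \frac{1}{2 P} = 1$)
$h{\left(E,W \right)} = 3 \sqrt{2}$ ($h{\left(E,W \right)} = \sqrt{17 + 1} = \sqrt{18} = 3 \sqrt{2}$)
$\left(h{\left(-56,-23 \right)} - 1736\right) - 1344 = \left(3 \sqrt{2} - 1736\right) - 1344 = \left(-1736 + 3 \sqrt{2}\right) - 1344 = -3080 + 3 \sqrt{2}$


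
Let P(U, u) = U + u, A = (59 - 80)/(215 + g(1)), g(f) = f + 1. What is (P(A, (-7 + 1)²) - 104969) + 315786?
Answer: 6536440/31 ≈ 2.1085e+5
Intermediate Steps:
g(f) = 1 + f
A = -3/31 (A = (59 - 80)/(215 + (1 + 1)) = -21/(215 + 2) = -21/217 = -21*1/217 = -3/31 ≈ -0.096774)
(P(A, (-7 + 1)²) - 104969) + 315786 = ((-3/31 + (-7 + 1)²) - 104969) + 315786 = ((-3/31 + (-6)²) - 104969) + 315786 = ((-3/31 + 36) - 104969) + 315786 = (1113/31 - 104969) + 315786 = -3252926/31 + 315786 = 6536440/31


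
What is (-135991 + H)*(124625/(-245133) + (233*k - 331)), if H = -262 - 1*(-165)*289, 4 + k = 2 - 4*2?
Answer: 57783847913584/245133 ≈ 2.3572e+8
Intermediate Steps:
k = -10 (k = -4 + (2 - 4*2) = -4 + (2 - 8) = -4 - 6 = -10)
H = 47423 (H = -262 + 165*289 = -262 + 47685 = 47423)
(-135991 + H)*(124625/(-245133) + (233*k - 331)) = (-135991 + 47423)*(124625/(-245133) + (233*(-10) - 331)) = -88568*(124625*(-1/245133) + (-2330 - 331)) = -88568*(-124625/245133 - 2661) = -88568*(-652423538/245133) = 57783847913584/245133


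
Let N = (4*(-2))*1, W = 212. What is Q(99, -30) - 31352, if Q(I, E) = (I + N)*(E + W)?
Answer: -14790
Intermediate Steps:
N = -8 (N = -8*1 = -8)
Q(I, E) = (-8 + I)*(212 + E) (Q(I, E) = (I - 8)*(E + 212) = (-8 + I)*(212 + E))
Q(99, -30) - 31352 = (-1696 - 8*(-30) + 212*99 - 30*99) - 31352 = (-1696 + 240 + 20988 - 2970) - 31352 = 16562 - 31352 = -14790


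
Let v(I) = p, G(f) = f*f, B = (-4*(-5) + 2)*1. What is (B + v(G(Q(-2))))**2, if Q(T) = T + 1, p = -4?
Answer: 324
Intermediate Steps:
B = 22 (B = (20 + 2)*1 = 22*1 = 22)
Q(T) = 1 + T
G(f) = f**2
v(I) = -4
(B + v(G(Q(-2))))**2 = (22 - 4)**2 = 18**2 = 324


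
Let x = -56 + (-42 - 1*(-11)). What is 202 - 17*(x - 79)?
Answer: 3024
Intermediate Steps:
x = -87 (x = -56 + (-42 + 11) = -56 - 31 = -87)
202 - 17*(x - 79) = 202 - 17*(-87 - 79) = 202 - 17*(-166) = 202 + 2822 = 3024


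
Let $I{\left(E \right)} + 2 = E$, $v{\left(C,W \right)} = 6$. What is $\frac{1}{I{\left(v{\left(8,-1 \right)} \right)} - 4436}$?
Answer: $- \frac{1}{4432} \approx -0.00022563$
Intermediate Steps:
$I{\left(E \right)} = -2 + E$
$\frac{1}{I{\left(v{\left(8,-1 \right)} \right)} - 4436} = \frac{1}{\left(-2 + 6\right) - 4436} = \frac{1}{4 - 4436} = \frac{1}{-4432} = - \frac{1}{4432}$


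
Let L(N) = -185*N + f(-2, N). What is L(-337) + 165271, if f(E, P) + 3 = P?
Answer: 227276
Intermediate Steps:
f(E, P) = -3 + P
L(N) = -3 - 184*N (L(N) = -185*N + (-3 + N) = -3 - 184*N)
L(-337) + 165271 = (-3 - 184*(-337)) + 165271 = (-3 + 62008) + 165271 = 62005 + 165271 = 227276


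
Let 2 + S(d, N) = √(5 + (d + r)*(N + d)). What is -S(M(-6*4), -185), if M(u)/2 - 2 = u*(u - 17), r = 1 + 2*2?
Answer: 2 - 2*√883226 ≈ -1877.6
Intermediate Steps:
r = 5 (r = 1 + 4 = 5)
M(u) = 4 + 2*u*(-17 + u) (M(u) = 4 + 2*(u*(u - 17)) = 4 + 2*(u*(-17 + u)) = 4 + 2*u*(-17 + u))
S(d, N) = -2 + √(5 + (5 + d)*(N + d)) (S(d, N) = -2 + √(5 + (d + 5)*(N + d)) = -2 + √(5 + (5 + d)*(N + d)))
-S(M(-6*4), -185) = -(-2 + √(5 + (4 - (-204)*4 + 2*(-6*4)²)² + 5*(-185) + 5*(4 - (-204)*4 + 2*(-6*4)²) - 185*(4 - (-204)*4 + 2*(-6*4)²))) = -(-2 + √(5 + (4 - 34*(-24) + 2*(-24)²)² - 925 + 5*(4 - 34*(-24) + 2*(-24)²) - 185*(4 - 34*(-24) + 2*(-24)²))) = -(-2 + √(5 + (4 + 816 + 2*576)² - 925 + 5*(4 + 816 + 2*576) - 185*(4 + 816 + 2*576))) = -(-2 + √(5 + (4 + 816 + 1152)² - 925 + 5*(4 + 816 + 1152) - 185*(4 + 816 + 1152))) = -(-2 + √(5 + 1972² - 925 + 5*1972 - 185*1972)) = -(-2 + √(5 + 3888784 - 925 + 9860 - 364820)) = -(-2 + √3532904) = -(-2 + 2*√883226) = 2 - 2*√883226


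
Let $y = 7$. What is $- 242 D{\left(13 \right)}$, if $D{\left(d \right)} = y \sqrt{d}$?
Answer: $- 1694 \sqrt{13} \approx -6107.8$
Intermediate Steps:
$D{\left(d \right)} = 7 \sqrt{d}$
$- 242 D{\left(13 \right)} = - 242 \cdot 7 \sqrt{13} = - 1694 \sqrt{13}$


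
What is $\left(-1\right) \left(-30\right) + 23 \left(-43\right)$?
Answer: $-959$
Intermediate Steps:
$\left(-1\right) \left(-30\right) + 23 \left(-43\right) = 30 - 989 = -959$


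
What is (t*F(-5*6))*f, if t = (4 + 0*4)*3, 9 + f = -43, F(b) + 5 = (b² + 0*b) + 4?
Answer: -560976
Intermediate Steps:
F(b) = -1 + b² (F(b) = -5 + ((b² + 0*b) + 4) = -5 + ((b² + 0) + 4) = -5 + (b² + 4) = -5 + (4 + b²) = -1 + b²)
f = -52 (f = -9 - 43 = -52)
t = 12 (t = (4 + 0)*3 = 4*3 = 12)
(t*F(-5*6))*f = (12*(-1 + (-5*6)²))*(-52) = (12*(-1 + (-30)²))*(-52) = (12*(-1 + 900))*(-52) = (12*899)*(-52) = 10788*(-52) = -560976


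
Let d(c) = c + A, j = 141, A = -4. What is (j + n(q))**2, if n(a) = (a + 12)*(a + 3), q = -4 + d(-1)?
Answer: 15129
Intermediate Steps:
d(c) = -4 + c (d(c) = c - 4 = -4 + c)
q = -9 (q = -4 + (-4 - 1) = -4 - 5 = -9)
n(a) = (3 + a)*(12 + a) (n(a) = (12 + a)*(3 + a) = (3 + a)*(12 + a))
(j + n(q))**2 = (141 + (36 + (-9)**2 + 15*(-9)))**2 = (141 + (36 + 81 - 135))**2 = (141 - 18)**2 = 123**2 = 15129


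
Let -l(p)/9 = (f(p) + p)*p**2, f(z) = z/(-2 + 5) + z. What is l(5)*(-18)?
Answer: 47250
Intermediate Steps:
f(z) = 4*z/3 (f(z) = z/3 + z = 4*z/3)
l(p) = -21*p**3 (l(p) = -9*(4*p/3 + p)*p**2 = -9*7*p/3*p**2 = -21*p**3)
l(5)*(-18) = -21*5**3*(-18) = -21*125*(-18) = -2625*(-18) = 47250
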